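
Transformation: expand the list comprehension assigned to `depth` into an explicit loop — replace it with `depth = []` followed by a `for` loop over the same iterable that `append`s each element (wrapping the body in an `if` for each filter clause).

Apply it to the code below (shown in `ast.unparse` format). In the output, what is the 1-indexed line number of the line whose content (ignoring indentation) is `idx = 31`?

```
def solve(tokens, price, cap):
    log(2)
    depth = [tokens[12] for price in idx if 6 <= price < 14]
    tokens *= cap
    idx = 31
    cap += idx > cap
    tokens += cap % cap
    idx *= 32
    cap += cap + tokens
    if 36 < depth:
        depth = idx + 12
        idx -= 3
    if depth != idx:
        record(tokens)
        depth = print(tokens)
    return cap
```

8

Transformed code:
def solve(tokens, price, cap):
    log(2)
    depth = []
    for price in idx:
        if 6 <= price < 14:
            depth.append(tokens[12])
    tokens *= cap
    idx = 31
    cap += idx > cap
    tokens += cap % cap
    idx *= 32
    cap += cap + tokens
    if 36 < depth:
        depth = idx + 12
        idx -= 3
    if depth != idx:
        record(tokens)
        depth = print(tokens)
    return cap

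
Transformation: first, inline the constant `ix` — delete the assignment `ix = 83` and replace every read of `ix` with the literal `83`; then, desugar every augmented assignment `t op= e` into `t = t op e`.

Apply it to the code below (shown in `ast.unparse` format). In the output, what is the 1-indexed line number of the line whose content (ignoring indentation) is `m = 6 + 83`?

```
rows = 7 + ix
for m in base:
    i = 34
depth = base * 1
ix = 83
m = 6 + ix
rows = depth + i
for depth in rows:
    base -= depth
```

5

Transformed code:
rows = 7 + 83
for m in base:
    i = 34
depth = base * 1
m = 6 + 83
rows = depth + i
for depth in rows:
    base = base - depth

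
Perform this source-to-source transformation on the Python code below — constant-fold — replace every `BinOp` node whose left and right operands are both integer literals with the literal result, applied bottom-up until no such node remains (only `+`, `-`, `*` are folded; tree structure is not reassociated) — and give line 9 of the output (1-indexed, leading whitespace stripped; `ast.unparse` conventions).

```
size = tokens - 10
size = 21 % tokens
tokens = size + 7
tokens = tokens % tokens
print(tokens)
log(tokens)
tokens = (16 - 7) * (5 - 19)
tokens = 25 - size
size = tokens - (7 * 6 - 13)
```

Transformed code:
size = tokens - 10
size = 21 % tokens
tokens = size + 7
tokens = tokens % tokens
print(tokens)
log(tokens)
tokens = -126
tokens = 25 - size
size = tokens - 29

size = tokens - 29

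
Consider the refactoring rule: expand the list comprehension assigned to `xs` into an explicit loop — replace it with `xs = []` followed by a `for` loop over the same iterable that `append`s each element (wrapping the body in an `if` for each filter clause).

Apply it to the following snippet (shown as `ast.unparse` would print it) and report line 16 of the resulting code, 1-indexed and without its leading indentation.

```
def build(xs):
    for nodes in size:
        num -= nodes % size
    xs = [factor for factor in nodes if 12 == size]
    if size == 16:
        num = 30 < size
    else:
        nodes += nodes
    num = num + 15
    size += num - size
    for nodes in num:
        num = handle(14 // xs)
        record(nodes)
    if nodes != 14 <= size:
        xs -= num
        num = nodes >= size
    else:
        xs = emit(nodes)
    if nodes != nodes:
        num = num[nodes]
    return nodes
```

Transformed code:
def build(xs):
    for nodes in size:
        num -= nodes % size
    xs = []
    for factor in nodes:
        if 12 == size:
            xs.append(factor)
    if size == 16:
        num = 30 < size
    else:
        nodes += nodes
    num = num + 15
    size += num - size
    for nodes in num:
        num = handle(14 // xs)
        record(nodes)
    if nodes != 14 <= size:
        xs -= num
        num = nodes >= size
    else:
        xs = emit(nodes)
    if nodes != nodes:
        num = num[nodes]
    return nodes

record(nodes)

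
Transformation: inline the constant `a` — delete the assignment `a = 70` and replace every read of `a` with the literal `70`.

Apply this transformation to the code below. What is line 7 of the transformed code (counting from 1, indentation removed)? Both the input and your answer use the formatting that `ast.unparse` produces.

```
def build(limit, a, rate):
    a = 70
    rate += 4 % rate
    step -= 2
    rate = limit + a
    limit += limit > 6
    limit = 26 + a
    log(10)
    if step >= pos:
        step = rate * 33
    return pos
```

log(10)

Transformed code:
def build(limit, a, rate):
    rate += 4 % rate
    step -= 2
    rate = limit + 70
    limit += limit > 6
    limit = 26 + 70
    log(10)
    if step >= pos:
        step = rate * 33
    return pos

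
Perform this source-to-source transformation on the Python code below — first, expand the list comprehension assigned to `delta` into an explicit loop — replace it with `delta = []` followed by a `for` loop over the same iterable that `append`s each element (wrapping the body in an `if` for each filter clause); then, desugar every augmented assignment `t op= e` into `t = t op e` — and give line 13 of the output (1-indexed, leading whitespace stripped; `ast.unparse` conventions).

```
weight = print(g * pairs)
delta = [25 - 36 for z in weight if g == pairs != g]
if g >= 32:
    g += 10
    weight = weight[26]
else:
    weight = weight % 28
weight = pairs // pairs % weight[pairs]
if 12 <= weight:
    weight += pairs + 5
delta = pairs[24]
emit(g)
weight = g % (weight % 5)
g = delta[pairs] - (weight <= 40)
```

Transformed code:
weight = print(g * pairs)
delta = []
for z in weight:
    if g == pairs != g:
        delta.append(25 - 36)
if g >= 32:
    g = g + 10
    weight = weight[26]
else:
    weight = weight % 28
weight = pairs // pairs % weight[pairs]
if 12 <= weight:
    weight = weight + (pairs + 5)
delta = pairs[24]
emit(g)
weight = g % (weight % 5)
g = delta[pairs] - (weight <= 40)

weight = weight + (pairs + 5)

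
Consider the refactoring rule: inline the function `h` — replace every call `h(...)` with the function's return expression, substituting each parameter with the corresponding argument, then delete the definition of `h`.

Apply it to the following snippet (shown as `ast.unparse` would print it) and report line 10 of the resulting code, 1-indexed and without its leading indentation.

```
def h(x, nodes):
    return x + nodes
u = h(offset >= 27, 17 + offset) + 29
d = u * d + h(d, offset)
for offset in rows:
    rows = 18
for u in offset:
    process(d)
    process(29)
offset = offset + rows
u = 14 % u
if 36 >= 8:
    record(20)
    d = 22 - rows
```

if 36 >= 8:

Transformed code:
u = (offset >= 27) + (17 + offset) + 29
d = u * d + (d + offset)
for offset in rows:
    rows = 18
for u in offset:
    process(d)
    process(29)
offset = offset + rows
u = 14 % u
if 36 >= 8:
    record(20)
    d = 22 - rows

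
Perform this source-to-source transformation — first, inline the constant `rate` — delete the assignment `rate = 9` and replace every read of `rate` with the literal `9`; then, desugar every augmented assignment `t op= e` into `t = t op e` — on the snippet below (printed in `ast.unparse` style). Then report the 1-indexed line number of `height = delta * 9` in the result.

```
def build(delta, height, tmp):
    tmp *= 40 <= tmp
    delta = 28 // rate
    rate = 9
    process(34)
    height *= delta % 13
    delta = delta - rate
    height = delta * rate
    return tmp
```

Transformed code:
def build(delta, height, tmp):
    tmp = tmp * (40 <= tmp)
    delta = 28 // 9
    process(34)
    height = height * (delta % 13)
    delta = delta - 9
    height = delta * 9
    return tmp

7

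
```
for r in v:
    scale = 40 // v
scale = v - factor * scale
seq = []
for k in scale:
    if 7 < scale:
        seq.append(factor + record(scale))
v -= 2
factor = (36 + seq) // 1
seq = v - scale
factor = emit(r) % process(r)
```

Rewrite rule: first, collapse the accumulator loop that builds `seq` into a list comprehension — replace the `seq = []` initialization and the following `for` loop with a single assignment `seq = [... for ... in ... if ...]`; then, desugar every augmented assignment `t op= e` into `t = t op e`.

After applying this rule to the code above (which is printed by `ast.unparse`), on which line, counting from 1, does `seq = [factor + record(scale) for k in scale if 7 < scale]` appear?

Transformed code:
for r in v:
    scale = 40 // v
scale = v - factor * scale
seq = [factor + record(scale) for k in scale if 7 < scale]
v = v - 2
factor = (36 + seq) // 1
seq = v - scale
factor = emit(r) % process(r)

4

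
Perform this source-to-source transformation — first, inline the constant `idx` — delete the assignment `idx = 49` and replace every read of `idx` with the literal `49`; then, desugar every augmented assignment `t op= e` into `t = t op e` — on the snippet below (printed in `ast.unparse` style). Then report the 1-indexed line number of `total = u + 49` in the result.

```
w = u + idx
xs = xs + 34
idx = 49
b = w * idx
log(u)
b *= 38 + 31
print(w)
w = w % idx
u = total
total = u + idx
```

Transformed code:
w = u + 49
xs = xs + 34
b = w * 49
log(u)
b = b * (38 + 31)
print(w)
w = w % 49
u = total
total = u + 49

9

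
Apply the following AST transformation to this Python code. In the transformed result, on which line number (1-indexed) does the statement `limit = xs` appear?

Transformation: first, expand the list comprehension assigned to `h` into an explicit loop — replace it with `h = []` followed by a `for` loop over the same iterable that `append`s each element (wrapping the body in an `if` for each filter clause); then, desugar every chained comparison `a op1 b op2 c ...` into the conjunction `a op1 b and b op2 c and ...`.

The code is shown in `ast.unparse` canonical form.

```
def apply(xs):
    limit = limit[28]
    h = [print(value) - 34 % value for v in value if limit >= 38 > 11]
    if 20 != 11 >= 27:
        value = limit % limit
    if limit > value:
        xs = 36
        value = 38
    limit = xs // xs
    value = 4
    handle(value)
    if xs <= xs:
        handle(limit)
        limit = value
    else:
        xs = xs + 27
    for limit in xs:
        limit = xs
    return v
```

21

Transformed code:
def apply(xs):
    limit = limit[28]
    h = []
    for v in value:
        if limit >= 38 and 38 > 11:
            h.append(print(value) - 34 % value)
    if 20 != 11 and 11 >= 27:
        value = limit % limit
    if limit > value:
        xs = 36
        value = 38
    limit = xs // xs
    value = 4
    handle(value)
    if xs <= xs:
        handle(limit)
        limit = value
    else:
        xs = xs + 27
    for limit in xs:
        limit = xs
    return v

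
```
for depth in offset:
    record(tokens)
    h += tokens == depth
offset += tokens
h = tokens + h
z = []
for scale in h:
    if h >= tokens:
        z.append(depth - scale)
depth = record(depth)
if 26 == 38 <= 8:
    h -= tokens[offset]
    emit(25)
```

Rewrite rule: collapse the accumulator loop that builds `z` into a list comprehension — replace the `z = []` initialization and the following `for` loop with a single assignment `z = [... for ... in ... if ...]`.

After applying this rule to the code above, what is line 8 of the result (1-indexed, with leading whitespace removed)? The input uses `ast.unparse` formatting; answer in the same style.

Transformed code:
for depth in offset:
    record(tokens)
    h += tokens == depth
offset += tokens
h = tokens + h
z = [depth - scale for scale in h if h >= tokens]
depth = record(depth)
if 26 == 38 <= 8:
    h -= tokens[offset]
    emit(25)

if 26 == 38 <= 8:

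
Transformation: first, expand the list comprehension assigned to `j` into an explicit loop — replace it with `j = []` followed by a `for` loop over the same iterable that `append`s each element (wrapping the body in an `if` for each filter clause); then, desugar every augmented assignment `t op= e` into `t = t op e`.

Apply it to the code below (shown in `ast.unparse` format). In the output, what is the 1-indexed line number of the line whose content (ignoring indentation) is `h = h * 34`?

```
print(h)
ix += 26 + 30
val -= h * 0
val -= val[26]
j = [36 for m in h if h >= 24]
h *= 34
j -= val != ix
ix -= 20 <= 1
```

9

Transformed code:
print(h)
ix = ix + (26 + 30)
val = val - h * 0
val = val - val[26]
j = []
for m in h:
    if h >= 24:
        j.append(36)
h = h * 34
j = j - (val != ix)
ix = ix - (20 <= 1)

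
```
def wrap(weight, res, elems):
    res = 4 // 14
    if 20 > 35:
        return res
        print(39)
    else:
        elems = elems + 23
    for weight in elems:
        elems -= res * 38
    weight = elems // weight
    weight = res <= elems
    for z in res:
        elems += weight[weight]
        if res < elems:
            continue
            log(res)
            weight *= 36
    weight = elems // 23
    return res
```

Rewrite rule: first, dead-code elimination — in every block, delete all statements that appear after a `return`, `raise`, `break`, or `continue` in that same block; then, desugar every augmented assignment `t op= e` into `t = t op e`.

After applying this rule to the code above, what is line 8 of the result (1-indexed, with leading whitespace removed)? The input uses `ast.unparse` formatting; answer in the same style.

Transformed code:
def wrap(weight, res, elems):
    res = 4 // 14
    if 20 > 35:
        return res
    else:
        elems = elems + 23
    for weight in elems:
        elems = elems - res * 38
    weight = elems // weight
    weight = res <= elems
    for z in res:
        elems = elems + weight[weight]
        if res < elems:
            continue
    weight = elems // 23
    return res

elems = elems - res * 38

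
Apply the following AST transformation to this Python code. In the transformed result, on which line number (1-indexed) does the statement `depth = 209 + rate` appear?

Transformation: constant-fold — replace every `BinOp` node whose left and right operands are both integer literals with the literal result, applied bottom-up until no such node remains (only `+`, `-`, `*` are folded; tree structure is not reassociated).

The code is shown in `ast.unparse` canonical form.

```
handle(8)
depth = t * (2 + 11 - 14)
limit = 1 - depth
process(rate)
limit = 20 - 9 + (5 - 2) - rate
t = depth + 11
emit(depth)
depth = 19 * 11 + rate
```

8

Transformed code:
handle(8)
depth = t * -1
limit = 1 - depth
process(rate)
limit = 14 - rate
t = depth + 11
emit(depth)
depth = 209 + rate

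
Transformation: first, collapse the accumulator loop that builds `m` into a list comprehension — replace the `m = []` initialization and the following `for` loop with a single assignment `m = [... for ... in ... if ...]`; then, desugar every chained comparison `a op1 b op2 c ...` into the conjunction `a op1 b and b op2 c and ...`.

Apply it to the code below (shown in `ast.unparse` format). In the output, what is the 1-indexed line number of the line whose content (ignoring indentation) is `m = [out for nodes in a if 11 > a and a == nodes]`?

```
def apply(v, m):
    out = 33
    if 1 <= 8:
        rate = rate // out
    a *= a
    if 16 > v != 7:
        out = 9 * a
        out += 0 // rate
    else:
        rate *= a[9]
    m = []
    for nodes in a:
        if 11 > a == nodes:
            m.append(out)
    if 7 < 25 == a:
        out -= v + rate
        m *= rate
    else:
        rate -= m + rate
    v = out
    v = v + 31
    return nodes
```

Transformed code:
def apply(v, m):
    out = 33
    if 1 <= 8:
        rate = rate // out
    a *= a
    if 16 > v and v != 7:
        out = 9 * a
        out += 0 // rate
    else:
        rate *= a[9]
    m = [out for nodes in a if 11 > a and a == nodes]
    if 7 < 25 and 25 == a:
        out -= v + rate
        m *= rate
    else:
        rate -= m + rate
    v = out
    v = v + 31
    return nodes

11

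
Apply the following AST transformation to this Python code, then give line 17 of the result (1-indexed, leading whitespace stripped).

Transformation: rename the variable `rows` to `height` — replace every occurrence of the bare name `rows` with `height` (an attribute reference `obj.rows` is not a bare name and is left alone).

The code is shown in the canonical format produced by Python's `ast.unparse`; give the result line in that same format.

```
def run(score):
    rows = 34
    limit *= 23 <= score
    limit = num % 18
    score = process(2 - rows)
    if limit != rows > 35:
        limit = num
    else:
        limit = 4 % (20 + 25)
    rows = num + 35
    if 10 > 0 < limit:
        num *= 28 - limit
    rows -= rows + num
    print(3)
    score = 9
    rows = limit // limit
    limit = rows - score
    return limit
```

Transformed code:
def run(score):
    height = 34
    limit *= 23 <= score
    limit = num % 18
    score = process(2 - height)
    if limit != height > 35:
        limit = num
    else:
        limit = 4 % (20 + 25)
    height = num + 35
    if 10 > 0 < limit:
        num *= 28 - limit
    height -= height + num
    print(3)
    score = 9
    height = limit // limit
    limit = height - score
    return limit

limit = height - score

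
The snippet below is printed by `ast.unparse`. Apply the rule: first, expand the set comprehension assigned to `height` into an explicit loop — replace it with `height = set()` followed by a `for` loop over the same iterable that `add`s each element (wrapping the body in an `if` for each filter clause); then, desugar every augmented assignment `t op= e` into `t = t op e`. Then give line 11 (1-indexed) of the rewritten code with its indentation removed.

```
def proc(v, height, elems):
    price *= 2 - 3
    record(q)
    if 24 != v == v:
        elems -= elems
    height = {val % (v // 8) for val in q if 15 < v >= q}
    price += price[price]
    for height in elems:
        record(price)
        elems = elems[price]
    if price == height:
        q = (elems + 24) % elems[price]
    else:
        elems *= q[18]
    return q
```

Transformed code:
def proc(v, height, elems):
    price = price * (2 - 3)
    record(q)
    if 24 != v == v:
        elems = elems - elems
    height = set()
    for val in q:
        if 15 < v >= q:
            height.add(val % (v // 8))
    price = price + price[price]
    for height in elems:
        record(price)
        elems = elems[price]
    if price == height:
        q = (elems + 24) % elems[price]
    else:
        elems = elems * q[18]
    return q

for height in elems:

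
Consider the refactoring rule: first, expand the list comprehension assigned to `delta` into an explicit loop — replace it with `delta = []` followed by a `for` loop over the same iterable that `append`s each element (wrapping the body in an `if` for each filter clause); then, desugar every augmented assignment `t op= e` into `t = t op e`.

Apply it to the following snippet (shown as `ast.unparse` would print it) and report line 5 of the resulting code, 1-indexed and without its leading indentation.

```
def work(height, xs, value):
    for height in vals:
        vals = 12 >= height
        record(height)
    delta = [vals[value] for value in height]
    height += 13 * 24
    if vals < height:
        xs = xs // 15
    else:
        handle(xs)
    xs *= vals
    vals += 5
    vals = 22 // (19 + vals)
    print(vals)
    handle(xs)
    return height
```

Transformed code:
def work(height, xs, value):
    for height in vals:
        vals = 12 >= height
        record(height)
    delta = []
    for value in height:
        delta.append(vals[value])
    height = height + 13 * 24
    if vals < height:
        xs = xs // 15
    else:
        handle(xs)
    xs = xs * vals
    vals = vals + 5
    vals = 22 // (19 + vals)
    print(vals)
    handle(xs)
    return height

delta = []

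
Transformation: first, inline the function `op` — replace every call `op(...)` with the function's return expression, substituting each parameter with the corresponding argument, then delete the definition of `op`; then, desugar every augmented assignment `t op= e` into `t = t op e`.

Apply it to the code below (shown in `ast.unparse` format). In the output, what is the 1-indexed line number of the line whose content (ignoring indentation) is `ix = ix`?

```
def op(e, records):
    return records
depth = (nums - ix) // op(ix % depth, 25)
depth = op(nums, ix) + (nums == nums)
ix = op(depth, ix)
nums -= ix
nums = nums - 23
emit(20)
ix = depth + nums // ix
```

Transformed code:
depth = (nums - ix) // 25
depth = ix + (nums == nums)
ix = ix
nums = nums - ix
nums = nums - 23
emit(20)
ix = depth + nums // ix

3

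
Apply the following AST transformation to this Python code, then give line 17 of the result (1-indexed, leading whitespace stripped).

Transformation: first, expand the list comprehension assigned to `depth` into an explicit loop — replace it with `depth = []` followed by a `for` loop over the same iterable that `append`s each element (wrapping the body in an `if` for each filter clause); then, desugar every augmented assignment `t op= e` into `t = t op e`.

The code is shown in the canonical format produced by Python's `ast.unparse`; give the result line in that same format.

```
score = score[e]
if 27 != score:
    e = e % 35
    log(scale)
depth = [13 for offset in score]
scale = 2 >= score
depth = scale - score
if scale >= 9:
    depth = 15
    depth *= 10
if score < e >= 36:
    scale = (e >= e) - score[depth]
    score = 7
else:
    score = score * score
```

Transformed code:
score = score[e]
if 27 != score:
    e = e % 35
    log(scale)
depth = []
for offset in score:
    depth.append(13)
scale = 2 >= score
depth = scale - score
if scale >= 9:
    depth = 15
    depth = depth * 10
if score < e >= 36:
    scale = (e >= e) - score[depth]
    score = 7
else:
    score = score * score

score = score * score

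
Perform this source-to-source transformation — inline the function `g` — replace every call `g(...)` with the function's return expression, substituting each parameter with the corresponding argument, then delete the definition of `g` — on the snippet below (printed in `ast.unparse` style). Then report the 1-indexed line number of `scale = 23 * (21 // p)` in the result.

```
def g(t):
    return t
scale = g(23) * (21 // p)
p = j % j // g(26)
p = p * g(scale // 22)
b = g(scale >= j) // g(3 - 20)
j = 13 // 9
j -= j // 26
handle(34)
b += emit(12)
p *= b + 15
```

1

Transformed code:
scale = 23 * (21 // p)
p = j % j // 26
p = p * (scale // 22)
b = (scale >= j) // (3 - 20)
j = 13 // 9
j -= j // 26
handle(34)
b += emit(12)
p *= b + 15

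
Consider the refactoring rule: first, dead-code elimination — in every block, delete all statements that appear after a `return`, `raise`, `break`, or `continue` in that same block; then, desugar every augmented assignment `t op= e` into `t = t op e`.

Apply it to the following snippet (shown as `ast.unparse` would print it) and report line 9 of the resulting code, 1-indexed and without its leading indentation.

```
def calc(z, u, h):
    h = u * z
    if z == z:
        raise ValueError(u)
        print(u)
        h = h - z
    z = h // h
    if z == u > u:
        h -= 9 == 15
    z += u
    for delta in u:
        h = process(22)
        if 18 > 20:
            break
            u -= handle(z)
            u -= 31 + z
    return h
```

Transformed code:
def calc(z, u, h):
    h = u * z
    if z == z:
        raise ValueError(u)
    z = h // h
    if z == u > u:
        h = h - (9 == 15)
    z = z + u
    for delta in u:
        h = process(22)
        if 18 > 20:
            break
    return h

for delta in u:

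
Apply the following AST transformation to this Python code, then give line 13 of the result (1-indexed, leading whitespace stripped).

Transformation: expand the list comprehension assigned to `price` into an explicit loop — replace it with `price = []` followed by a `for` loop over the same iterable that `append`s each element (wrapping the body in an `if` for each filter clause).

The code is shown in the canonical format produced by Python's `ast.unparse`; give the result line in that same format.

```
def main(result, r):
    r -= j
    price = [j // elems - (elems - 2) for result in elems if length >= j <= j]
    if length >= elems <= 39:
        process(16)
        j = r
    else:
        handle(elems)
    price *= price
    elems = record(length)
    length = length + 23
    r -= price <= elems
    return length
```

Transformed code:
def main(result, r):
    r -= j
    price = []
    for result in elems:
        if length >= j <= j:
            price.append(j // elems - (elems - 2))
    if length >= elems <= 39:
        process(16)
        j = r
    else:
        handle(elems)
    price *= price
    elems = record(length)
    length = length + 23
    r -= price <= elems
    return length

elems = record(length)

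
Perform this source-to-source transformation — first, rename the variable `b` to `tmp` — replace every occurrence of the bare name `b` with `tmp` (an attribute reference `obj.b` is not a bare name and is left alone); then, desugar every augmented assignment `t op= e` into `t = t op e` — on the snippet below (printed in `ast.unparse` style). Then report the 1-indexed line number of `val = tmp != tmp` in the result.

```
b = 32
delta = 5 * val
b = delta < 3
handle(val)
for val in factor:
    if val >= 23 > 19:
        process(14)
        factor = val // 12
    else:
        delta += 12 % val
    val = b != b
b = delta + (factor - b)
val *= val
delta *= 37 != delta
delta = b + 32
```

11

Transformed code:
tmp = 32
delta = 5 * val
tmp = delta < 3
handle(val)
for val in factor:
    if val >= 23 > 19:
        process(14)
        factor = val // 12
    else:
        delta = delta + 12 % val
    val = tmp != tmp
tmp = delta + (factor - tmp)
val = val * val
delta = delta * (37 != delta)
delta = tmp + 32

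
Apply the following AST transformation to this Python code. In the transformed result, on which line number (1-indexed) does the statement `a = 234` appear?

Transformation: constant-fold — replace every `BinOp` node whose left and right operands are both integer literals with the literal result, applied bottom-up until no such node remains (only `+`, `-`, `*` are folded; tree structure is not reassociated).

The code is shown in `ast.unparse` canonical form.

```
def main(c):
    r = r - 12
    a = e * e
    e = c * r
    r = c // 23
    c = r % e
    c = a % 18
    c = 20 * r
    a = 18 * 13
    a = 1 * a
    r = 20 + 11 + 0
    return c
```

Transformed code:
def main(c):
    r = r - 12
    a = e * e
    e = c * r
    r = c // 23
    c = r % e
    c = a % 18
    c = 20 * r
    a = 234
    a = 1 * a
    r = 31
    return c

9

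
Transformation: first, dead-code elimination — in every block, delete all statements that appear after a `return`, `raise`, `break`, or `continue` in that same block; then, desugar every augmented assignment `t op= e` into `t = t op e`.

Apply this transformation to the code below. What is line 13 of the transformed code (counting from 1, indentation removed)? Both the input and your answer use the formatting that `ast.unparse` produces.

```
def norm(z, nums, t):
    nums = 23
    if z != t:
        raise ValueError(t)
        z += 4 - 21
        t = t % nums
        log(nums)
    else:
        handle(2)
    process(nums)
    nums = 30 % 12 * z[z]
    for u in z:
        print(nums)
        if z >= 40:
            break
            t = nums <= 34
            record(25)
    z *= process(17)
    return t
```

Transformed code:
def norm(z, nums, t):
    nums = 23
    if z != t:
        raise ValueError(t)
    else:
        handle(2)
    process(nums)
    nums = 30 % 12 * z[z]
    for u in z:
        print(nums)
        if z >= 40:
            break
    z = z * process(17)
    return t

z = z * process(17)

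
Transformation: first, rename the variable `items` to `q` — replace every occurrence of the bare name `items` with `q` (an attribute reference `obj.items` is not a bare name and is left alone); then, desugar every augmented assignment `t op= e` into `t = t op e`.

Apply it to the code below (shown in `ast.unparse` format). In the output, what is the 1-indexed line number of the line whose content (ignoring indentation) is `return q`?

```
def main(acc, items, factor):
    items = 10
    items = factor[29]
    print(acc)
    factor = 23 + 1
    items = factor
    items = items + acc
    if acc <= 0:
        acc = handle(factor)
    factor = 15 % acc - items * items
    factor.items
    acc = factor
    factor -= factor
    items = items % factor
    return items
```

Transformed code:
def main(acc, q, factor):
    q = 10
    q = factor[29]
    print(acc)
    factor = 23 + 1
    q = factor
    q = q + acc
    if acc <= 0:
        acc = handle(factor)
    factor = 15 % acc - q * q
    factor.items
    acc = factor
    factor = factor - factor
    q = q % factor
    return q

15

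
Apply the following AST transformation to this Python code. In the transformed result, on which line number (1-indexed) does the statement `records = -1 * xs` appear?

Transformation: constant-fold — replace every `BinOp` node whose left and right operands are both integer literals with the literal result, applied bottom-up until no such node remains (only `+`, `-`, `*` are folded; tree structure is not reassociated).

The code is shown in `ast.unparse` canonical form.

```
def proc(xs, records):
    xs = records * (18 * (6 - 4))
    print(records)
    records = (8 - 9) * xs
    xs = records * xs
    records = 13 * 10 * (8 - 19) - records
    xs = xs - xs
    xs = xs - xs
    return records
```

4

Transformed code:
def proc(xs, records):
    xs = records * 36
    print(records)
    records = -1 * xs
    xs = records * xs
    records = -1430 - records
    xs = xs - xs
    xs = xs - xs
    return records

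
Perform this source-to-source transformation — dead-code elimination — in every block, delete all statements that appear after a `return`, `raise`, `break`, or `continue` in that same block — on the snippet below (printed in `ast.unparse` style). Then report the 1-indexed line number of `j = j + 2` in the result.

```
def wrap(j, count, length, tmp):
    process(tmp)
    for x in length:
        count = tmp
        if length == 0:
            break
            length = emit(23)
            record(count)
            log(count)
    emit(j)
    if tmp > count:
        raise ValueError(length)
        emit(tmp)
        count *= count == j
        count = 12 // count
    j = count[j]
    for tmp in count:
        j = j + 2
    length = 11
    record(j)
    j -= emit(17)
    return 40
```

Transformed code:
def wrap(j, count, length, tmp):
    process(tmp)
    for x in length:
        count = tmp
        if length == 0:
            break
    emit(j)
    if tmp > count:
        raise ValueError(length)
    j = count[j]
    for tmp in count:
        j = j + 2
    length = 11
    record(j)
    j -= emit(17)
    return 40

12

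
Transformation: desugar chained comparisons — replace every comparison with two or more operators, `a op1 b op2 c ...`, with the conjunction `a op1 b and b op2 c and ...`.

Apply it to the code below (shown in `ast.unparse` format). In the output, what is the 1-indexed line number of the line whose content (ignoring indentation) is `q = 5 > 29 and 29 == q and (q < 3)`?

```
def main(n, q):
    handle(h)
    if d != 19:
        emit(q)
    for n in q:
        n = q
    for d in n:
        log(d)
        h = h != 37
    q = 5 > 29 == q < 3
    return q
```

Transformed code:
def main(n, q):
    handle(h)
    if d != 19:
        emit(q)
    for n in q:
        n = q
    for d in n:
        log(d)
        h = h != 37
    q = 5 > 29 and 29 == q and (q < 3)
    return q

10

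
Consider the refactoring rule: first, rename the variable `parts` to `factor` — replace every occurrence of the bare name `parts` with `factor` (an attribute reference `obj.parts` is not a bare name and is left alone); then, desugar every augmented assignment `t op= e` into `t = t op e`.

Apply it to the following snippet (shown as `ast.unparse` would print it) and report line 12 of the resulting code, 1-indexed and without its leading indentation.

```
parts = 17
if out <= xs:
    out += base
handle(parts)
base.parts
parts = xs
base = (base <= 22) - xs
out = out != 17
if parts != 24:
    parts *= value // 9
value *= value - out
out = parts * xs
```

Transformed code:
factor = 17
if out <= xs:
    out = out + base
handle(factor)
base.parts
factor = xs
base = (base <= 22) - xs
out = out != 17
if factor != 24:
    factor = factor * (value // 9)
value = value * (value - out)
out = factor * xs

out = factor * xs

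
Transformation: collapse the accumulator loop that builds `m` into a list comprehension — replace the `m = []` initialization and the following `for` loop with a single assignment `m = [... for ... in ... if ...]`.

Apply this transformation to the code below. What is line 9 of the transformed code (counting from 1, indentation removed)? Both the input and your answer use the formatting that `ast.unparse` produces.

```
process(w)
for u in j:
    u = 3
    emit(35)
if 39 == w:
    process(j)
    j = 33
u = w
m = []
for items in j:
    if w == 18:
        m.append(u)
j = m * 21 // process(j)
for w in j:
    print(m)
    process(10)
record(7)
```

m = [u for items in j if w == 18]

Transformed code:
process(w)
for u in j:
    u = 3
    emit(35)
if 39 == w:
    process(j)
    j = 33
u = w
m = [u for items in j if w == 18]
j = m * 21 // process(j)
for w in j:
    print(m)
    process(10)
record(7)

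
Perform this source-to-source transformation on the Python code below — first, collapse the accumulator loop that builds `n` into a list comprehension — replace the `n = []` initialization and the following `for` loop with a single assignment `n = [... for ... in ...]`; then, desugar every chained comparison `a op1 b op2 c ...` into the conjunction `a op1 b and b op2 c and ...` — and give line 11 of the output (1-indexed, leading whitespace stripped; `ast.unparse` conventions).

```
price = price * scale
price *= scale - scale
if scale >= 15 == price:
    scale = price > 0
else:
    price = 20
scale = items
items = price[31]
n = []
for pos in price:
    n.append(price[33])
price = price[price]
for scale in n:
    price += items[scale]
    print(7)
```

Transformed code:
price = price * scale
price *= scale - scale
if scale >= 15 and 15 == price:
    scale = price > 0
else:
    price = 20
scale = items
items = price[31]
n = [price[33] for pos in price]
price = price[price]
for scale in n:
    price += items[scale]
    print(7)

for scale in n:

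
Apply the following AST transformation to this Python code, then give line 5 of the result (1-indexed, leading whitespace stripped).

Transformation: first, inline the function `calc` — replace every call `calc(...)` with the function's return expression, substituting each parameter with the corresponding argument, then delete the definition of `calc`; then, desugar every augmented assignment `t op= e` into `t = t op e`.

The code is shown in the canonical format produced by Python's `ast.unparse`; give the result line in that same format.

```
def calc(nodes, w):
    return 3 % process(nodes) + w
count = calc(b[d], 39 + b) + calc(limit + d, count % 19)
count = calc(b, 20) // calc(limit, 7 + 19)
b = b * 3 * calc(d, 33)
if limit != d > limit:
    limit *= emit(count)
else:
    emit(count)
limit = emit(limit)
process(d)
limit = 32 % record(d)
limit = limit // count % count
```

limit = limit * emit(count)

Transformed code:
count = 3 % process(b[d]) + (39 + b) + (3 % process(limit + d) + count % 19)
count = (3 % process(b) + 20) // (3 % process(limit) + (7 + 19))
b = b * 3 * (3 % process(d) + 33)
if limit != d > limit:
    limit = limit * emit(count)
else:
    emit(count)
limit = emit(limit)
process(d)
limit = 32 % record(d)
limit = limit // count % count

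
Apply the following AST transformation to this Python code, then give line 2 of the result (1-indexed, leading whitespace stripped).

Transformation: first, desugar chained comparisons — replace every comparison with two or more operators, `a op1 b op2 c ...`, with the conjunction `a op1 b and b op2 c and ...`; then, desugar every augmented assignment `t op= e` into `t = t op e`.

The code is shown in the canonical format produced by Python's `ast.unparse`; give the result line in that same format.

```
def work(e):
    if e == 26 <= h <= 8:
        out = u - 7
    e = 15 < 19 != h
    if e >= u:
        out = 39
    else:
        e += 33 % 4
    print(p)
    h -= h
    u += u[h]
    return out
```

if e == 26 and 26 <= h and (h <= 8):

Transformed code:
def work(e):
    if e == 26 and 26 <= h and (h <= 8):
        out = u - 7
    e = 15 < 19 and 19 != h
    if e >= u:
        out = 39
    else:
        e = e + 33 % 4
    print(p)
    h = h - h
    u = u + u[h]
    return out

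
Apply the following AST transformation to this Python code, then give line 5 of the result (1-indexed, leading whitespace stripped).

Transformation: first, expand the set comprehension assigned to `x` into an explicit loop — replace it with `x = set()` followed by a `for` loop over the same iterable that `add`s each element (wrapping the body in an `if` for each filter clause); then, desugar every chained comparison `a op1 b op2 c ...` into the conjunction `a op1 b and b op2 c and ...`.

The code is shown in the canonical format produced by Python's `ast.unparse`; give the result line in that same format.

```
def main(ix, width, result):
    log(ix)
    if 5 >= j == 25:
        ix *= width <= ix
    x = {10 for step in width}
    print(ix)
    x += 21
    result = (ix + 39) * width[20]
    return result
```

Transformed code:
def main(ix, width, result):
    log(ix)
    if 5 >= j and j == 25:
        ix *= width <= ix
    x = set()
    for step in width:
        x.add(10)
    print(ix)
    x += 21
    result = (ix + 39) * width[20]
    return result

x = set()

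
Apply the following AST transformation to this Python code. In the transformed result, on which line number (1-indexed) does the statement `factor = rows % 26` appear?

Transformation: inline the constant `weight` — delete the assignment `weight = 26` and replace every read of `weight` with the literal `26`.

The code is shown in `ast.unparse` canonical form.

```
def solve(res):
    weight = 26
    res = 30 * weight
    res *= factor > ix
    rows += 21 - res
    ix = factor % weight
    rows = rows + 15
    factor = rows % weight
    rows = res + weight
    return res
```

Transformed code:
def solve(res):
    res = 30 * 26
    res *= factor > ix
    rows += 21 - res
    ix = factor % 26
    rows = rows + 15
    factor = rows % 26
    rows = res + 26
    return res

7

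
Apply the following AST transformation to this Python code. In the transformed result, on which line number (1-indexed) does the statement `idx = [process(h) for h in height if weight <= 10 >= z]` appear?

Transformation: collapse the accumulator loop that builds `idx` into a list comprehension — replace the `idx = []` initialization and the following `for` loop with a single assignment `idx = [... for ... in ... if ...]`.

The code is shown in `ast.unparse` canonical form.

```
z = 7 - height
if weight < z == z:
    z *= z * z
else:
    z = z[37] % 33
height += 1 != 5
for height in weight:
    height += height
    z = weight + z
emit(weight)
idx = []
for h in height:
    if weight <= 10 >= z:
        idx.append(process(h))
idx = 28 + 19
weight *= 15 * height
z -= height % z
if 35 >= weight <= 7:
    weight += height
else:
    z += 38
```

Transformed code:
z = 7 - height
if weight < z == z:
    z *= z * z
else:
    z = z[37] % 33
height += 1 != 5
for height in weight:
    height += height
    z = weight + z
emit(weight)
idx = [process(h) for h in height if weight <= 10 >= z]
idx = 28 + 19
weight *= 15 * height
z -= height % z
if 35 >= weight <= 7:
    weight += height
else:
    z += 38

11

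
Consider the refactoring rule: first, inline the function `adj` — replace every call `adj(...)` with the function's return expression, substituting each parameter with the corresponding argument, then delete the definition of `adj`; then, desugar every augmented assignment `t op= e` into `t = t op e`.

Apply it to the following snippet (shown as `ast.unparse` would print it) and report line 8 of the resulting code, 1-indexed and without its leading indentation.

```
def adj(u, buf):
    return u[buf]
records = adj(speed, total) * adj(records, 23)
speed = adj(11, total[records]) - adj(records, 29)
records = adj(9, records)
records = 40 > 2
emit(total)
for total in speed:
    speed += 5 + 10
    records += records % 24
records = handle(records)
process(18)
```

Transformed code:
records = speed[total] * records[23]
speed = 11[total[records]] - records[29]
records = 9[records]
records = 40 > 2
emit(total)
for total in speed:
    speed = speed + (5 + 10)
    records = records + records % 24
records = handle(records)
process(18)

records = records + records % 24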